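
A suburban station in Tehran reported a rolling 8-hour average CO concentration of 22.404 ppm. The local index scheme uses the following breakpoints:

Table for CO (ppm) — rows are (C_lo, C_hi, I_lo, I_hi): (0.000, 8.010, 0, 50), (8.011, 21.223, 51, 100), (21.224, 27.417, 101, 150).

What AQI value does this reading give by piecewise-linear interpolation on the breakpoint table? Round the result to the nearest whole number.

CO: 22.404 lies in 21.224–27.417, so I_lo=101, I_hi=150, C_lo=21.224, C_hi=27.417.
(150−101)/(27.417−21.224) × (22.404−21.224) + 101 = 49/6.193 × 1.180 + 101 ≈ 110.34 → 110.

110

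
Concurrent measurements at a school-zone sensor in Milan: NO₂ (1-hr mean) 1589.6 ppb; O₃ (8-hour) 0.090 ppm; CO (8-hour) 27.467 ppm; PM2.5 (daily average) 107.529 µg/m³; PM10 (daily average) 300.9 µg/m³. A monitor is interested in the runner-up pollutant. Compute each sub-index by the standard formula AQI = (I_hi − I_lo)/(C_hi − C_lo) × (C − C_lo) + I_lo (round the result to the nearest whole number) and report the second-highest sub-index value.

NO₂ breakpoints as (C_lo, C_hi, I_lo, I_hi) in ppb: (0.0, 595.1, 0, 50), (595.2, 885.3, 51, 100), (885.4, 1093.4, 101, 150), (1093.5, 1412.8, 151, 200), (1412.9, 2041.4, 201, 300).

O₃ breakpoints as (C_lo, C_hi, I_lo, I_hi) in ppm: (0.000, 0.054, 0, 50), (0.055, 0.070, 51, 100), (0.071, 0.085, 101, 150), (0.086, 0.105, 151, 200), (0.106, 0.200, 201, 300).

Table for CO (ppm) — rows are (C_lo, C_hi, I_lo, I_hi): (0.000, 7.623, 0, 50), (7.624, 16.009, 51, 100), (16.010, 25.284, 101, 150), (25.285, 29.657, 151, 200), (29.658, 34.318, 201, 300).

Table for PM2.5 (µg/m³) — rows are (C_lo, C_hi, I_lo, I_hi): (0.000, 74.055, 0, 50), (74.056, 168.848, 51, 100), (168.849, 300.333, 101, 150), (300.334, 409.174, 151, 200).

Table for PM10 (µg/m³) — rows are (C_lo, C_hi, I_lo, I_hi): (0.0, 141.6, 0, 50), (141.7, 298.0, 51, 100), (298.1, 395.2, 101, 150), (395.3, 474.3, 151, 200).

NO₂: row 1412.9–2041.4 (AQI 201–300). (300−201)·(1589.6−1412.9)/(2041.4−1412.9) + 201 = 99·176.7/628.5 + 201 ≈ 228.83 → 229.
O₃: 0.090 ∈ [0.086, 0.105] ↔ index [151, 200].
151 + (0.090−0.086)·(200−151)/(0.105−0.086) = 151 + 0.004·49/0.019 ≈ 161.32, so AQI = 161.
CO: 27.467 ∈ [25.285, 29.657] ↔ index [151, 200].
151 + (27.467−25.285)·(200−151)/(29.657−25.285) = 151 + 2.182·49/4.372 ≈ 175.46, so AQI = 175.
PM2.5: 107.529 lies in 74.056–168.848, so I_lo=51, I_hi=100, C_lo=74.056, C_hi=168.848.
(100−51)/(168.848−74.056) × (107.529−74.056) + 51 = 49/94.792 × 33.473 + 51 ≈ 68.30 → 68.
PM10: row 298.1–395.2 (AQI 101–150). (150−101)·(300.9−298.1)/(395.2−298.1) + 101 = 49·2.8/97.1 + 101 ≈ 102.41 → 102.
Sub-indices: NO₂→229, O₃→161, CO→175, PM2.5→68, PM10→102. Ranked high→low: 229, 175, 161, 102, 68. Second-highest sub-index = 175.

175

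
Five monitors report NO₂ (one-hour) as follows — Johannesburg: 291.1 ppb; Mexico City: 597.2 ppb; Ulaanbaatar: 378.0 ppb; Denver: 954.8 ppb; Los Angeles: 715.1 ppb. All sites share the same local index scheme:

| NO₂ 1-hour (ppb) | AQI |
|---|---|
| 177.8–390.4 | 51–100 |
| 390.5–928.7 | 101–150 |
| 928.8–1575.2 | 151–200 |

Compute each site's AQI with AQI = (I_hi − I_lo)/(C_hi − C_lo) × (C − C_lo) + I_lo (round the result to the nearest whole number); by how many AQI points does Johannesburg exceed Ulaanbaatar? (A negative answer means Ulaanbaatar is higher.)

-20

Johannesburg: row 177.8–390.4 (AQI 51–100). (100−51)·(291.1−177.8)/(390.4−177.8) + 51 = 49·113.3/212.6 + 51 ≈ 77.11 → 77.
Mexico City: 597.2 ∈ [390.5, 928.7] ↔ index [101, 150].
101 + (597.2−390.5)·(150−101)/(928.7−390.5) = 101 + 206.7·49/538.2 ≈ 119.82, so AQI = 120.
Ulaanbaatar 378.0: bracket 177.8–390.4 → index 51–100; slope 49/212.6, offset 200.2.
AQI = 51 + 49/212.6·200.2 ≈ 97.14 ⇒ 97.
Denver: row 928.8–1575.2 (AQI 151–200). (200−151)·(954.8−928.8)/(1575.2−928.8) + 151 = 49·26.0/646.4 + 151 ≈ 152.97 → 153.
Los Angeles 715.1: bracket 390.5–928.7 → index 101–150; slope 49/538.2, offset 324.6.
AQI = 101 + 49/538.2·324.6 ≈ 130.55 ⇒ 131.
AQIs: Johannesburg=77, Mexico City=120, Ulaanbaatar=97, Denver=153, Los Angeles=131. Johannesburg (77) − Ulaanbaatar (97) = -20.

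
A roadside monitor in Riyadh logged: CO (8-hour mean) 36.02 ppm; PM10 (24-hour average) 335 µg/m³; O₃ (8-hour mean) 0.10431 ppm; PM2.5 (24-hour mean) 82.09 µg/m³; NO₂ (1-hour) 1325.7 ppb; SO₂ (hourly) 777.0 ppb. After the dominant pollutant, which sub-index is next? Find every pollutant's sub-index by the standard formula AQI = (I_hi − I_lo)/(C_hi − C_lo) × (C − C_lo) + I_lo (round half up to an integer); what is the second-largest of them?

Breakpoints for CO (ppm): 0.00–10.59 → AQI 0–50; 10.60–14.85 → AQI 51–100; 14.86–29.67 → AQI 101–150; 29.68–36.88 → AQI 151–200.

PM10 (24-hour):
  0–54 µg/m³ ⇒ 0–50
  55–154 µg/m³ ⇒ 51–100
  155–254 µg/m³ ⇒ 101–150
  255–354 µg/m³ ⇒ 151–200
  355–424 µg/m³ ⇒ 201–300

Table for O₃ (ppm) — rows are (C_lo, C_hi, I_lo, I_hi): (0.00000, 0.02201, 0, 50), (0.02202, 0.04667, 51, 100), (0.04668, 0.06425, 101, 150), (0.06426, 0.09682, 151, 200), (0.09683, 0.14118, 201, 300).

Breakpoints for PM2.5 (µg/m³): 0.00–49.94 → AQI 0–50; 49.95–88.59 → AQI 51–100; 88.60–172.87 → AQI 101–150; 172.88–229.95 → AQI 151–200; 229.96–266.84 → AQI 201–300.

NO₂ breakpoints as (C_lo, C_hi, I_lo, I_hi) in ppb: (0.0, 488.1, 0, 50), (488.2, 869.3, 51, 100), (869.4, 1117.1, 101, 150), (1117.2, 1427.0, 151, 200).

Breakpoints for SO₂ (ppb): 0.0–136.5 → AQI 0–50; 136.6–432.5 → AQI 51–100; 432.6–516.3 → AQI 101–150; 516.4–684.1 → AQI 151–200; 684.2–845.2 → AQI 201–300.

218

CO: 36.02 lies in 29.68–36.88, so I_lo=151, I_hi=200, C_lo=29.68, C_hi=36.88.
(200−151)/(36.88−29.68) × (36.02−29.68) + 151 = 49/7.20 × 6.34 + 151 ≈ 194.15 → 194.
PM10: row 255–354 (AQI 151–200). (200−151)·(335−255)/(354−255) + 151 = 49·80/99 + 151 ≈ 190.60 → 191.
O₃: 0.10431 ∈ [0.09683, 0.14118] ↔ index [201, 300].
201 + (0.10431−0.09683)·(300−201)/(0.14118−0.09683) = 201 + 0.00748·99/0.04435 ≈ 217.70, so AQI = 218.
PM2.5: 82.09 ∈ [49.95, 88.59] ↔ index [51, 100].
51 + (82.09−49.95)·(100−51)/(88.59−49.95) = 51 + 32.14·49/38.64 ≈ 91.76, so AQI = 92.
NO₂: 1325.7 ∈ [1117.2, 1427.0] ↔ index [151, 200].
151 + (1325.7−1117.2)·(200−151)/(1427.0−1117.2) = 151 + 208.5·49/309.8 ≈ 183.98, so AQI = 184.
SO₂: 777.0 ∈ [684.2, 845.2] ↔ index [201, 300].
201 + (777.0−684.2)·(300−201)/(845.2−684.2) = 201 + 92.8·99/161.0 ≈ 258.06, so AQI = 258.
Sub-indices: CO→194, PM10→191, O₃→218, PM2.5→92, NO₂→184, SO₂→258. Ranked high→low: 258, 218, 194, 191, 184, 92. Second-highest sub-index = 218.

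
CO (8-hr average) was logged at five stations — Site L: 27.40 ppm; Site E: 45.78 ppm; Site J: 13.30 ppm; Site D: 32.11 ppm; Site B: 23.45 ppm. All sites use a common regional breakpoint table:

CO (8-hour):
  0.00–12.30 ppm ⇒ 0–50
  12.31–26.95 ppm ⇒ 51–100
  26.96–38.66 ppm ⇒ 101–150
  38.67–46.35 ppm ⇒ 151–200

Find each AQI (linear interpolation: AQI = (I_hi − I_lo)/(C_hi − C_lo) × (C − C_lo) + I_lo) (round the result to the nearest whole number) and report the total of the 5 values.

Site L: row 26.96–38.66 (AQI 101–150). (150−101)·(27.40−26.96)/(38.66−26.96) + 101 = 49·0.44/11.70 + 101 ≈ 102.84 → 103.
Site E 45.78: bracket 38.67–46.35 → index 151–200; slope 49/7.68, offset 7.11.
AQI = 151 + 49/7.68·7.11 ≈ 196.36 ⇒ 196.
Site J: 13.30 lies in 12.31–26.95, so I_lo=51, I_hi=100, C_lo=12.31, C_hi=26.95.
(100−51)/(26.95−12.31) × (13.30−12.31) + 51 = 49/14.64 × 0.99 + 51 ≈ 54.31 → 54.
Site D: 32.11 lies in 26.96–38.66, so I_lo=101, I_hi=150, C_lo=26.96, C_hi=38.66.
(150−101)/(38.66−26.96) × (32.11−26.96) + 101 = 49/11.70 × 5.15 + 101 ≈ 122.57 → 123.
Site B 23.45: bracket 12.31–26.95 → index 51–100; slope 49/14.64, offset 11.14.
AQI = 51 + 49/14.64·11.14 ≈ 88.29 ⇒ 88.
AQIs: Site L=103, Site E=196, Site J=54, Site D=123, Site B=88. Sum = 103 + 196 + 54 + 123 + 88 = 564.

564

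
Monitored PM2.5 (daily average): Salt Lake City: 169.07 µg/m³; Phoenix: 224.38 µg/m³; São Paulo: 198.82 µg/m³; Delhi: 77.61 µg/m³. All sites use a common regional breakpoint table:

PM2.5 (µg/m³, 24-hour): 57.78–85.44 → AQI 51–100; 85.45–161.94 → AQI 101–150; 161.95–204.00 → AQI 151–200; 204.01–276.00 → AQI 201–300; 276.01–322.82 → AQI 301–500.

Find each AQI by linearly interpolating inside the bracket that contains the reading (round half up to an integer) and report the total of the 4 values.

668

Salt Lake City: 169.07 ∈ [161.95, 204.00] ↔ index [151, 200].
151 + (169.07−161.95)·(200−151)/(204.00−161.95) = 151 + 7.12·49/42.05 ≈ 159.30, so AQI = 159.
Phoenix: 224.38 ∈ [204.01, 276.00] ↔ index [201, 300].
201 + (224.38−204.01)·(300−201)/(276.00−204.01) = 201 + 20.37·99/71.99 ≈ 229.01, so AQI = 229.
São Paulo 198.82: bracket 161.95–204.00 → index 151–200; slope 49/42.05, offset 36.87.
AQI = 151 + 49/42.05·36.87 ≈ 193.96 ⇒ 194.
Delhi: row 57.78–85.44 (AQI 51–100). (100−51)·(77.61−57.78)/(85.44−57.78) + 51 = 49·19.83/27.66 + 51 ≈ 86.13 → 86.
AQIs: Salt Lake City=159, Phoenix=229, São Paulo=194, Delhi=86. Sum = 159 + 229 + 194 + 86 = 668.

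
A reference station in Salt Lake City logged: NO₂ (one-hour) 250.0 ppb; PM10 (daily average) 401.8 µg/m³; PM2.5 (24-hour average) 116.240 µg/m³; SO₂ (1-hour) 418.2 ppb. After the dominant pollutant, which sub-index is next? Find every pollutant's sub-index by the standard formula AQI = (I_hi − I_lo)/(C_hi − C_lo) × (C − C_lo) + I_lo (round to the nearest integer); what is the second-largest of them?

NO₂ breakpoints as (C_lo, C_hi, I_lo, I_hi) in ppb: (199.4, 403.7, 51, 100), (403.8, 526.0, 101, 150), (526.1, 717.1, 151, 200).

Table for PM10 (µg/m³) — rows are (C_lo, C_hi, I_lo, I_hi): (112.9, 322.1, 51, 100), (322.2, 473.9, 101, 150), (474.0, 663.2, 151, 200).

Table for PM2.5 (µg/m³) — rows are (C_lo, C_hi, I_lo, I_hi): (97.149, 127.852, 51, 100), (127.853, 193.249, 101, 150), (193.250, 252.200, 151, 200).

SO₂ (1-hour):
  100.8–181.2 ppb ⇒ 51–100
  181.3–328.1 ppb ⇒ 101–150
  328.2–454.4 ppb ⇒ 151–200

NO₂ 250.0: bracket 199.4–403.7 → index 51–100; slope 49/204.3, offset 50.6.
AQI = 51 + 49/204.3·50.6 ≈ 63.14 ⇒ 63.
PM10 401.8: bracket 322.2–473.9 → index 101–150; slope 49/151.7, offset 79.6.
AQI = 101 + 49/151.7·79.6 ≈ 126.71 ⇒ 127.
PM2.5: row 97.149–127.852 (AQI 51–100). (100−51)·(116.240−97.149)/(127.852−97.149) + 51 = 49·19.091/30.703 + 51 ≈ 81.47 → 81.
SO₂: 418.2 ∈ [328.2, 454.4] ↔ index [151, 200].
151 + (418.2−328.2)·(200−151)/(454.4−328.2) = 151 + 90.0·49/126.2 ≈ 185.94, so AQI = 186.
Sub-indices: NO₂→63, PM10→127, PM2.5→81, SO₂→186. Ranked high→low: 186, 127, 81, 63. Second-highest sub-index = 127.

127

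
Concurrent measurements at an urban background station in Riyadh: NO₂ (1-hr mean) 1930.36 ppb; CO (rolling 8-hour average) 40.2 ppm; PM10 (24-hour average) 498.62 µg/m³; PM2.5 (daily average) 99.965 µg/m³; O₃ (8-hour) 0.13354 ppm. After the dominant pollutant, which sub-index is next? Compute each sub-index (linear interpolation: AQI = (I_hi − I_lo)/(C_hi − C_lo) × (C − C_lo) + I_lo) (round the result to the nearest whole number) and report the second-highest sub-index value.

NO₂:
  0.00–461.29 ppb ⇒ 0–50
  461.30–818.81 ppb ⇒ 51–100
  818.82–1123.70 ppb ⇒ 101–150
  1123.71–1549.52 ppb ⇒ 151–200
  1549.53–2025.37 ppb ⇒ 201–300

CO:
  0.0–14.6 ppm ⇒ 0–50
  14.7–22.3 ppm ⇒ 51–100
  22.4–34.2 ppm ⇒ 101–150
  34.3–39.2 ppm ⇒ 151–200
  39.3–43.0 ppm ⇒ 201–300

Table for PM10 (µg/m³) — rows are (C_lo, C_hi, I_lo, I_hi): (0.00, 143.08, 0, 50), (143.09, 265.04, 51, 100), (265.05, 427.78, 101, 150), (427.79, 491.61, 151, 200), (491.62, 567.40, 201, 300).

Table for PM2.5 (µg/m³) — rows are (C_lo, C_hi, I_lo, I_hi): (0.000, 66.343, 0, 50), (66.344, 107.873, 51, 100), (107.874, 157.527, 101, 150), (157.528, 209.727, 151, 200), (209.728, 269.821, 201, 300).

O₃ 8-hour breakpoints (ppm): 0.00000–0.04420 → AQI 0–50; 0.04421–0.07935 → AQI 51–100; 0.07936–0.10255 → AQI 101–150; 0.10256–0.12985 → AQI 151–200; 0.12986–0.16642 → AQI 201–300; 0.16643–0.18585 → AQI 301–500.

NO₂: 1930.36 lies in 1549.53–2025.37, so I_lo=201, I_hi=300, C_lo=1549.53, C_hi=2025.37.
(300−201)/(2025.37−1549.53) × (1930.36−1549.53) + 201 = 99/475.84 × 380.83 + 201 ≈ 280.23 → 280.
CO: row 39.3–43.0 (AQI 201–300). (300−201)·(40.2−39.3)/(43.0−39.3) + 201 = 99·0.9/3.7 + 201 ≈ 225.08 → 225.
PM10: 498.62 ∈ [491.62, 567.40] ↔ index [201, 300].
201 + (498.62−491.62)·(300−201)/(567.40−491.62) = 201 + 7.00·99/75.78 ≈ 210.14, so AQI = 210.
PM2.5: 99.965 ∈ [66.344, 107.873] ↔ index [51, 100].
51 + (99.965−66.344)·(100−51)/(107.873−66.344) = 51 + 33.621·49/41.529 ≈ 90.67, so AQI = 91.
O₃: 0.13354 ∈ [0.12986, 0.16642] ↔ index [201, 300].
201 + (0.13354−0.12986)·(300−201)/(0.16642−0.12986) = 201 + 0.00368·99/0.03656 ≈ 210.96, so AQI = 211.
Sub-indices: NO₂→280, CO→225, PM10→210, PM2.5→91, O₃→211. Ranked high→low: 280, 225, 211, 210, 91. Second-highest sub-index = 225.

225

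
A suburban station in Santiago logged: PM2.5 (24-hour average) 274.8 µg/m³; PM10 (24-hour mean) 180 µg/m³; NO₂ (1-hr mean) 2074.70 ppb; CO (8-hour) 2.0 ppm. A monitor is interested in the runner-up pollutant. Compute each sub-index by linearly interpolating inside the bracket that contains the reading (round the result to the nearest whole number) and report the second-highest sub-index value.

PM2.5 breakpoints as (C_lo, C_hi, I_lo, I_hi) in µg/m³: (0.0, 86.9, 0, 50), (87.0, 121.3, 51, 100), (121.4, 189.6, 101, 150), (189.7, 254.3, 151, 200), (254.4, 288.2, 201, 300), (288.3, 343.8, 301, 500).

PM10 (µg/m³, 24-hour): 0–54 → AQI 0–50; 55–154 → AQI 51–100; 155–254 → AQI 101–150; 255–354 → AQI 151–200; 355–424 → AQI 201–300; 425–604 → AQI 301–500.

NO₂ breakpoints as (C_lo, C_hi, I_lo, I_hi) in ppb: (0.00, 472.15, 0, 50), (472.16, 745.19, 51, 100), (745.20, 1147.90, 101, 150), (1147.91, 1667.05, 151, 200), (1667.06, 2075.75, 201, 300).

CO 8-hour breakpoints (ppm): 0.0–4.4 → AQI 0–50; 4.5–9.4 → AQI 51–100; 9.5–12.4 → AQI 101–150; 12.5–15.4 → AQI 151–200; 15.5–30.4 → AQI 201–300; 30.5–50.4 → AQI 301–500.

261

PM2.5: 274.8 lies in 254.4–288.2, so I_lo=201, I_hi=300, C_lo=254.4, C_hi=288.2.
(300−201)/(288.2−254.4) × (274.8−254.4) + 201 = 99/33.8 × 20.4 + 201 ≈ 260.75 → 261.
PM10: 180 lies in 155–254, so I_lo=101, I_hi=150, C_lo=155, C_hi=254.
(150−101)/(254−155) × (180−155) + 101 = 49/99 × 25 + 101 ≈ 113.37 → 113.
NO₂ 2074.70: bracket 1667.06–2075.75 → index 201–300; slope 99/408.69, offset 407.64.
AQI = 201 + 99/408.69·407.64 ≈ 299.75 ⇒ 300.
CO: 2.0 lies in 0.0–4.4, so I_lo=0, I_hi=50, C_lo=0.0, C_hi=4.4.
(50−0)/(4.4−0.0) × (2.0−0.0) + 0 = 50/4.4 × 2.0 + 0 ≈ 22.73 → 23.
Sub-indices: PM2.5→261, PM10→113, NO₂→300, CO→23. Ranked high→low: 300, 261, 113, 23. Second-highest sub-index = 261.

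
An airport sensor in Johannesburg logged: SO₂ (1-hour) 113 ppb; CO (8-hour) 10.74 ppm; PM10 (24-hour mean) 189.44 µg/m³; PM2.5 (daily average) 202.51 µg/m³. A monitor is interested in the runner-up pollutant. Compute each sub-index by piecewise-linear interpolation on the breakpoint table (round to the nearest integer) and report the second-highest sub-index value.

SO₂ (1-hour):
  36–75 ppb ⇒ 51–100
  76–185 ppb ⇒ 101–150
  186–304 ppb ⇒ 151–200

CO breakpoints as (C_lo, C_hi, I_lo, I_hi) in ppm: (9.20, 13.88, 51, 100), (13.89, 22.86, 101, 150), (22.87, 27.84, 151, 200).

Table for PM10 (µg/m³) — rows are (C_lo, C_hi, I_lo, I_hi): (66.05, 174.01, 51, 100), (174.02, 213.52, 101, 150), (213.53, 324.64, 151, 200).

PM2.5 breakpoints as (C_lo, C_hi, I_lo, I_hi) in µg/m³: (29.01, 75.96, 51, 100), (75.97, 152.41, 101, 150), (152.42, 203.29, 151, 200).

SO₂: 113 ∈ [76, 185] ↔ index [101, 150].
101 + (113−76)·(150−101)/(185−76) = 101 + 37·49/109 ≈ 117.63, so AQI = 118.
CO: row 9.20–13.88 (AQI 51–100). (100−51)·(10.74−9.20)/(13.88−9.20) + 51 = 49·1.54/4.68 + 51 ≈ 67.12 → 67.
PM10: 189.44 lies in 174.02–213.52, so I_lo=101, I_hi=150, C_lo=174.02, C_hi=213.52.
(150−101)/(213.52−174.02) × (189.44−174.02) + 101 = 49/39.50 × 15.42 + 101 ≈ 120.13 → 120.
PM2.5: 202.51 lies in 152.42–203.29, so I_lo=151, I_hi=200, C_lo=152.42, C_hi=203.29.
(200−151)/(203.29−152.42) × (202.51−152.42) + 151 = 49/50.87 × 50.09 + 151 ≈ 199.25 → 199.
Sub-indices: SO₂→118, CO→67, PM10→120, PM2.5→199. Ranked high→low: 199, 120, 118, 67. Second-highest sub-index = 120.

120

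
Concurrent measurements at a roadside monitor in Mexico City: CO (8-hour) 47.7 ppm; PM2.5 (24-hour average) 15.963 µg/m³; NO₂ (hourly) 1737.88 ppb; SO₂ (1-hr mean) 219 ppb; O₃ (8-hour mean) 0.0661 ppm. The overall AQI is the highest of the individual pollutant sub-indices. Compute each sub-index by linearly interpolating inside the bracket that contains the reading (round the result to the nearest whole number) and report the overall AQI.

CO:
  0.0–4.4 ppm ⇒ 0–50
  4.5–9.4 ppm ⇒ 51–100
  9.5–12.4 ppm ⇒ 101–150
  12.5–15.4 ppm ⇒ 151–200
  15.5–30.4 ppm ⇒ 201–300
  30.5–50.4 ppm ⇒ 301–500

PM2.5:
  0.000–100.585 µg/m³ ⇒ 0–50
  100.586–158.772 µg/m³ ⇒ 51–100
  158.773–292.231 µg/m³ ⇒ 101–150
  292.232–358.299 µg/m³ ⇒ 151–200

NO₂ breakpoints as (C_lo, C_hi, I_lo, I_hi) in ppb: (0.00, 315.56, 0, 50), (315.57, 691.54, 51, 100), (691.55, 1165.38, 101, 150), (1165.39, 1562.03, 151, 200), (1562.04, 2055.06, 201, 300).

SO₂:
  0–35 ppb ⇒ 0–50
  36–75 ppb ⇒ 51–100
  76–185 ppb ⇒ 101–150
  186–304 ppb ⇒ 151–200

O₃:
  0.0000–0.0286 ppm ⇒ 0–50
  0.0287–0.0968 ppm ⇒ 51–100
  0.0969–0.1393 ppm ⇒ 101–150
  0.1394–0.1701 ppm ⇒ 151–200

CO 47.7: bracket 30.5–50.4 → index 301–500; slope 199/19.9, offset 17.2.
AQI = 301 + 199/19.9·17.2 ≈ 473.00 ⇒ 473.
PM2.5: 15.963 lies in 0.000–100.585, so I_lo=0, I_hi=50, C_lo=0.000, C_hi=100.585.
(50−0)/(100.585−0.000) × (15.963−0.000) + 0 = 50/100.585 × 15.963 + 0 ≈ 7.94 → 8.
NO₂: row 1562.04–2055.06 (AQI 201–300). (300−201)·(1737.88−1562.04)/(2055.06−1562.04) + 201 = 99·175.84/493.02 + 201 ≈ 236.31 → 236.
SO₂: 219 ∈ [186, 304] ↔ index [151, 200].
151 + (219−186)·(200−151)/(304−186) = 151 + 33·49/118 ≈ 164.70, so AQI = 165.
O₃: 0.0661 ∈ [0.0287, 0.0968] ↔ index [51, 100].
51 + (0.0661−0.0287)·(100−51)/(0.0968−0.0287) = 51 + 0.0374·49/0.0681 ≈ 77.91, so AQI = 78.
Sub-indices: CO→473, PM2.5→8, NO₂→236, SO₂→165, O₃→78. Overall AQI = max = 473; dominant pollutant is CO.
AQI 473: Hazardous.

473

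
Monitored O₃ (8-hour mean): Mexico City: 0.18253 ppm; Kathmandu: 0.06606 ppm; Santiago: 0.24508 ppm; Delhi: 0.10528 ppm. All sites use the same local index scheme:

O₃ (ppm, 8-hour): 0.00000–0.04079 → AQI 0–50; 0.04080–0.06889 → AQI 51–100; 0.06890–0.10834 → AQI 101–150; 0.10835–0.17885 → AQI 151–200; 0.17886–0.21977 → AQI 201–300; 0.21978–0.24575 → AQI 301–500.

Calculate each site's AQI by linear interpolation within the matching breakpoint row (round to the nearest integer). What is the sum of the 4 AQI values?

Mexico City 0.18253: bracket 0.17886–0.21977 → index 201–300; slope 99/0.04091, offset 0.00367.
AQI = 201 + 99/0.04091·0.00367 ≈ 209.88 ⇒ 210.
Kathmandu: 0.06606 lies in 0.04080–0.06889, so I_lo=51, I_hi=100, C_lo=0.04080, C_hi=0.06889.
(100−51)/(0.06889−0.04080) × (0.06606−0.04080) + 51 = 49/0.02809 × 0.02526 + 51 ≈ 95.06 → 95.
Santiago: 0.24508 lies in 0.21978–0.24575, so I_lo=301, I_hi=500, C_lo=0.21978, C_hi=0.24575.
(500−301)/(0.24575−0.21978) × (0.24508−0.21978) + 301 = 199/0.02597 × 0.02530 + 301 ≈ 494.87 → 495.
Delhi: 0.10528 lies in 0.06890–0.10834, so I_lo=101, I_hi=150, C_lo=0.06890, C_hi=0.10834.
(150−101)/(0.10834−0.06890) × (0.10528−0.06890) + 101 = 49/0.03944 × 0.03638 + 101 ≈ 146.20 → 146.
AQIs: Mexico City=210, Kathmandu=95, Santiago=495, Delhi=146. Sum = 210 + 95 + 495 + 146 = 946.

946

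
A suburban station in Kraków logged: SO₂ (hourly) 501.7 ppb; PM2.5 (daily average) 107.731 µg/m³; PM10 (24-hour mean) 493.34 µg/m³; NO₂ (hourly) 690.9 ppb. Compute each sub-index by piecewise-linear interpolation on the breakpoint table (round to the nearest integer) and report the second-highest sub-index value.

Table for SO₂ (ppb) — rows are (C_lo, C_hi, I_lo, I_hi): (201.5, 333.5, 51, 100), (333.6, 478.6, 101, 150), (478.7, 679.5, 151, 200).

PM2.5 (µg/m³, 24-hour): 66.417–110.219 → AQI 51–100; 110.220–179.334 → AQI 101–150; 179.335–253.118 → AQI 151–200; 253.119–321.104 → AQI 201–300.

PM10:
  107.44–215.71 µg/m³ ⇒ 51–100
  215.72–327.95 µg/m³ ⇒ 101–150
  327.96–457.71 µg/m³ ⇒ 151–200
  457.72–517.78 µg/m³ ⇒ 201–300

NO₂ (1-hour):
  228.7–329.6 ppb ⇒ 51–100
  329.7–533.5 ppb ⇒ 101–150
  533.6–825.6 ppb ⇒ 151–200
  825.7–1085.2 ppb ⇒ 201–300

177

SO₂: 501.7 ∈ [478.7, 679.5] ↔ index [151, 200].
151 + (501.7−478.7)·(200−151)/(679.5−478.7) = 151 + 23.0·49/200.8 ≈ 156.61, so AQI = 157.
PM2.5 107.731: bracket 66.417–110.219 → index 51–100; slope 49/43.802, offset 41.314.
AQI = 51 + 49/43.802·41.314 ≈ 97.22 ⇒ 97.
PM10: row 457.72–517.78 (AQI 201–300). (300−201)·(493.34−457.72)/(517.78−457.72) + 201 = 99·35.62/60.06 + 201 ≈ 259.71 → 260.
NO₂: 690.9 ∈ [533.6, 825.6] ↔ index [151, 200].
151 + (690.9−533.6)·(200−151)/(825.6−533.6) = 151 + 157.3·49/292.0 ≈ 177.40, so AQI = 177.
Sub-indices: SO₂→157, PM2.5→97, PM10→260, NO₂→177. Ranked high→low: 260, 177, 157, 97. Second-highest sub-index = 177.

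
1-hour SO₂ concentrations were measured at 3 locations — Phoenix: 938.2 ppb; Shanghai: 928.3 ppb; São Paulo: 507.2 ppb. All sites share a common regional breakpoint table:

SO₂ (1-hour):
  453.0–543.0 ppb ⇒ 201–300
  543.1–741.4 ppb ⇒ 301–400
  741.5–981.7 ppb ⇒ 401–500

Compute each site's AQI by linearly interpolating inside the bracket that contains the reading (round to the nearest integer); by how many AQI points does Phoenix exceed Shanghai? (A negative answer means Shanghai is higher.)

4

Phoenix: 938.2 lies in 741.5–981.7, so I_lo=401, I_hi=500, C_lo=741.5, C_hi=981.7.
(500−401)/(981.7−741.5) × (938.2−741.5) + 401 = 99/240.2 × 196.7 + 401 ≈ 482.07 → 482.
Shanghai 928.3: bracket 741.5–981.7 → index 401–500; slope 99/240.2, offset 186.8.
AQI = 401 + 99/240.2·186.8 ≈ 477.99 ⇒ 478.
São Paulo 507.2: bracket 453.0–543.0 → index 201–300; slope 99/90.0, offset 54.2.
AQI = 201 + 99/90.0·54.2 ≈ 260.62 ⇒ 261.
AQIs: Phoenix=482, Shanghai=478, São Paulo=261. Phoenix (482) − Shanghai (478) = 4.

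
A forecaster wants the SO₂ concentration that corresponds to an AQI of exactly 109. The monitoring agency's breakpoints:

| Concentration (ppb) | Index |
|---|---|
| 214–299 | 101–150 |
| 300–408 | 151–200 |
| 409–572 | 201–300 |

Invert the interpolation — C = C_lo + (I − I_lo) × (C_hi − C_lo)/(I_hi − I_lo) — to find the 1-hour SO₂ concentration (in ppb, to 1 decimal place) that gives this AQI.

AQI 109 lies in the 101–150 band, which corresponds to 214–299 ppb.
C = 214 + (109−101)×(299−214)/(150−101) = 214 + 8×85/49 ≈ 227.878 ppb → 227.9 ppb to 1 dp.

227.9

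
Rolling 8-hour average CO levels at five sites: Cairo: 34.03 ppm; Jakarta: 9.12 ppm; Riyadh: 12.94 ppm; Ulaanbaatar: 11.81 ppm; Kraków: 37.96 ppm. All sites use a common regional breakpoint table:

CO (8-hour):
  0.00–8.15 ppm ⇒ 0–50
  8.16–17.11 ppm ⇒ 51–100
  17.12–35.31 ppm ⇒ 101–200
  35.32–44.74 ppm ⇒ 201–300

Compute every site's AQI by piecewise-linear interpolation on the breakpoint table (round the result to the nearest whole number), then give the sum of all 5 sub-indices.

626

Cairo 34.03: bracket 17.12–35.31 → index 101–200; slope 99/18.19, offset 16.91.
AQI = 101 + 99/18.19·16.91 ≈ 193.03 ⇒ 193.
Jakarta: 9.12 ∈ [8.16, 17.11] ↔ index [51, 100].
51 + (9.12−8.16)·(100−51)/(17.11−8.16) = 51 + 0.96·49/8.95 ≈ 56.26, so AQI = 56.
Riyadh 12.94: bracket 8.16–17.11 → index 51–100; slope 49/8.95, offset 4.78.
AQI = 51 + 49/8.95·4.78 ≈ 77.17 ⇒ 77.
Ulaanbaatar: 11.81 lies in 8.16–17.11, so I_lo=51, I_hi=100, C_lo=8.16, C_hi=17.11.
(100−51)/(17.11−8.16) × (11.81−8.16) + 51 = 49/8.95 × 3.65 + 51 ≈ 70.98 → 71.
Kraków: 37.96 ∈ [35.32, 44.74] ↔ index [201, 300].
201 + (37.96−35.32)·(300−201)/(44.74−35.32) = 201 + 2.64·99/9.42 ≈ 228.75, so AQI = 229.
AQIs: Cairo=193, Jakarta=56, Riyadh=77, Ulaanbaatar=71, Kraków=229. Sum = 193 + 56 + 77 + 71 + 229 = 626.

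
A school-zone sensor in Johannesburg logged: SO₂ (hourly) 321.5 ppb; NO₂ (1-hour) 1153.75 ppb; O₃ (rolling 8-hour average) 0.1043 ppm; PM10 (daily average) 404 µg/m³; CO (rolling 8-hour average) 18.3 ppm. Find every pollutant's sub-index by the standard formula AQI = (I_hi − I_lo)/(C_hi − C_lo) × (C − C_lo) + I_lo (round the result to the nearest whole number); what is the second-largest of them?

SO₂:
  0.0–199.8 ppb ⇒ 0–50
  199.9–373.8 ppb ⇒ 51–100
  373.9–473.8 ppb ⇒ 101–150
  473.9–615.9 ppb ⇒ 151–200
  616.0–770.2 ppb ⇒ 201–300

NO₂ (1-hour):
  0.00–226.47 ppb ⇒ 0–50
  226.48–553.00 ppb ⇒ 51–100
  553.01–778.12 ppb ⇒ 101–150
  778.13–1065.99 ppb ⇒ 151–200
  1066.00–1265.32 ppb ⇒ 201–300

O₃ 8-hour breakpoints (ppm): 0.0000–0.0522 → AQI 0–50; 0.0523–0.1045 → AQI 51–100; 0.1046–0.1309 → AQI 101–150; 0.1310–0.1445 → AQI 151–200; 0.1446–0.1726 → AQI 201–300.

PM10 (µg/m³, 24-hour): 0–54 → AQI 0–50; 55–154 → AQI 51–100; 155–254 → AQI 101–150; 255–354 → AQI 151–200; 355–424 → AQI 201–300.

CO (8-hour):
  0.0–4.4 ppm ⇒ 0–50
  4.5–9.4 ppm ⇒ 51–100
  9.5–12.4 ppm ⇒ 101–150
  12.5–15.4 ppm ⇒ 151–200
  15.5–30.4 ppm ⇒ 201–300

245

SO₂: 321.5 lies in 199.9–373.8, so I_lo=51, I_hi=100, C_lo=199.9, C_hi=373.8.
(100−51)/(373.8−199.9) × (321.5−199.9) + 51 = 49/173.9 × 121.6 + 51 ≈ 85.26 → 85.
NO₂: 1153.75 lies in 1066.00–1265.32, so I_lo=201, I_hi=300, C_lo=1066.00, C_hi=1265.32.
(300−201)/(1265.32−1066.00) × (1153.75−1066.00) + 201 = 99/199.32 × 87.75 + 201 ≈ 244.58 → 245.
O₃: 0.1043 lies in 0.0523–0.1045, so I_lo=51, I_hi=100, C_lo=0.0523, C_hi=0.1045.
(100−51)/(0.1045−0.0523) × (0.1043−0.0523) + 51 = 49/0.0522 × 0.0520 + 51 ≈ 99.81 → 100.
PM10 404: bracket 355–424 → index 201–300; slope 99/69, offset 49.
AQI = 201 + 99/69·49 ≈ 271.30 ⇒ 271.
CO 18.3: bracket 15.5–30.4 → index 201–300; slope 99/14.9, offset 2.8.
AQI = 201 + 99/14.9·2.8 ≈ 219.60 ⇒ 220.
Sub-indices: SO₂→85, NO₂→245, O₃→100, PM10→271, CO→220. Ranked high→low: 271, 245, 220, 100, 85. Second-highest sub-index = 245.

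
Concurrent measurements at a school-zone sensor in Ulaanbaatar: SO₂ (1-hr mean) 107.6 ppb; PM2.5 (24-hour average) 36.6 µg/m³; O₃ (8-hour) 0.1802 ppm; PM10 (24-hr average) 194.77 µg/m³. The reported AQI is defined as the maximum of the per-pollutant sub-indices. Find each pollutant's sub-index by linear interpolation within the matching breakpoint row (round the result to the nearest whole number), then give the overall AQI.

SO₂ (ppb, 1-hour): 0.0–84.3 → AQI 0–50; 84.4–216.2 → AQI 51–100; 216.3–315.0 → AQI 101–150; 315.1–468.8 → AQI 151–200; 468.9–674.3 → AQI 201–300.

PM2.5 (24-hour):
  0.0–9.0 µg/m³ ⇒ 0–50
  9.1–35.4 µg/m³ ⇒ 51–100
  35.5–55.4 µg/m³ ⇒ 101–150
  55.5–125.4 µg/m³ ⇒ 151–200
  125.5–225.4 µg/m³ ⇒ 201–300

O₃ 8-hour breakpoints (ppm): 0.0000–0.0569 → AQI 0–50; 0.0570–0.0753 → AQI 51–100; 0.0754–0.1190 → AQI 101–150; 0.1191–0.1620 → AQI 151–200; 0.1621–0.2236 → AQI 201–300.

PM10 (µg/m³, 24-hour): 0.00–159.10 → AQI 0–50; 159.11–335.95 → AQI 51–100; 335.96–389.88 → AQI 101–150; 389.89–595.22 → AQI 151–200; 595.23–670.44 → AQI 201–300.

230

SO₂: 107.6 lies in 84.4–216.2, so I_lo=51, I_hi=100, C_lo=84.4, C_hi=216.2.
(100−51)/(216.2−84.4) × (107.6−84.4) + 51 = 49/131.8 × 23.2 + 51 ≈ 59.63 → 60.
PM2.5: 36.6 lies in 35.5–55.4, so I_lo=101, I_hi=150, C_lo=35.5, C_hi=55.4.
(150−101)/(55.4−35.5) × (36.6−35.5) + 101 = 49/19.9 × 1.1 + 101 ≈ 103.71 → 104.
O₃: 0.1802 ∈ [0.1621, 0.2236] ↔ index [201, 300].
201 + (0.1802−0.1621)·(300−201)/(0.2236−0.1621) = 201 + 0.0181·99/0.0615 ≈ 230.14, so AQI = 230.
PM10: 194.77 ∈ [159.11, 335.95] ↔ index [51, 100].
51 + (194.77−159.11)·(100−51)/(335.95−159.11) = 51 + 35.66·49/176.84 ≈ 60.88, so AQI = 61.
Sub-indices: SO₂→60, PM2.5→104, O₃→230, PM10→61. Overall AQI = max = 230; dominant pollutant is O₃.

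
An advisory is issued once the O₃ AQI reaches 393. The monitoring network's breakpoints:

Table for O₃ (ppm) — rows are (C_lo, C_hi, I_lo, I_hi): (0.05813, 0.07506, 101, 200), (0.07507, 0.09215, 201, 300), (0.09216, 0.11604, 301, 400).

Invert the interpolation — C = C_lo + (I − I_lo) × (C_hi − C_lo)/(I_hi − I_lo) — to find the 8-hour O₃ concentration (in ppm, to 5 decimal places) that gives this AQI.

0.11435

AQI 393 lies in the 301–400 band, which corresponds to 0.09216–0.11604 ppm.
C = 0.09216 + (393−301)×(0.11604−0.09216)/(400−301) = 0.09216 + 92×0.02388/99 ≈ 0.1143515 ppm → 0.11435 ppm to 5 dp.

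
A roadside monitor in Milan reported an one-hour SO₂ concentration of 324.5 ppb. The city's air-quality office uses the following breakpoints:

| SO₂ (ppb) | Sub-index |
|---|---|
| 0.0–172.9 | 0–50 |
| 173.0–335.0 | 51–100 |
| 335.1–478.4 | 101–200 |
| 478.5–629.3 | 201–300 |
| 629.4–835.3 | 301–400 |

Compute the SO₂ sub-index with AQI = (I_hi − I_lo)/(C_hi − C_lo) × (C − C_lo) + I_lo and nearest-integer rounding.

SO₂: 324.5 lies in 173.0–335.0, so I_lo=51, I_hi=100, C_lo=173.0, C_hi=335.0.
(100−51)/(335.0−173.0) × (324.5−173.0) + 51 = 49/162.0 × 151.5 + 51 ≈ 96.82 → 97.

97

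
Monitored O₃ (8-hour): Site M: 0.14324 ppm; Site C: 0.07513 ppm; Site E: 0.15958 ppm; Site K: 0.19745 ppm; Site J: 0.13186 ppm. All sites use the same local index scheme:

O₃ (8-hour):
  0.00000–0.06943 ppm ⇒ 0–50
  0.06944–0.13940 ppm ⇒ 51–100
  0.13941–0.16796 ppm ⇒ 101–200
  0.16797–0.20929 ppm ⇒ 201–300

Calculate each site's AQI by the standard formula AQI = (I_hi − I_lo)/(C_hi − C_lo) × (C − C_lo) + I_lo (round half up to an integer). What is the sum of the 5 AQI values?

Site M: 0.14324 lies in 0.13941–0.16796, so I_lo=101, I_hi=200, C_lo=0.13941, C_hi=0.16796.
(200−101)/(0.16796−0.13941) × (0.14324−0.13941) + 101 = 99/0.02855 × 0.00383 + 101 ≈ 114.28 → 114.
Site C: 0.07513 ∈ [0.06944, 0.13940] ↔ index [51, 100].
51 + (0.07513−0.06944)·(100−51)/(0.13940−0.06944) = 51 + 0.00569·49/0.06996 ≈ 54.99, so AQI = 55.
Site E: row 0.13941–0.16796 (AQI 101–200). (200−101)·(0.15958−0.13941)/(0.16796−0.13941) + 101 = 99·0.02017/0.02855 + 101 ≈ 170.94 → 171.
Site K: 0.19745 ∈ [0.16797, 0.20929] ↔ index [201, 300].
201 + (0.19745−0.16797)·(300−201)/(0.20929−0.16797) = 201 + 0.02948·99/0.04132 ≈ 271.63, so AQI = 272.
Site J 0.13186: bracket 0.06944–0.13940 → index 51–100; slope 49/0.06996, offset 0.06242.
AQI = 51 + 49/0.06996·0.06242 ≈ 94.72 ⇒ 95.
AQIs: Site M=114, Site C=55, Site E=171, Site K=272, Site J=95. Sum = 114 + 55 + 171 + 272 + 95 = 707.

707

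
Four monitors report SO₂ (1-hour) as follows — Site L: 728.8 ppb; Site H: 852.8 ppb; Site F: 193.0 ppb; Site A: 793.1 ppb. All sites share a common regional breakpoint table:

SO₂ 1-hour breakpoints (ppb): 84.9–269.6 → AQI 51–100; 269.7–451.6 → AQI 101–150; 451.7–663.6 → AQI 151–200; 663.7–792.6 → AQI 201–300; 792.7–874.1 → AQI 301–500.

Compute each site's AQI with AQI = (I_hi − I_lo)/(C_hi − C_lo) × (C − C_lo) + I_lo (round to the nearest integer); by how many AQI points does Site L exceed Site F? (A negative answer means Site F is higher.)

171

Site L: row 663.7–792.6 (AQI 201–300). (300−201)·(728.8−663.7)/(792.6−663.7) + 201 = 99·65.1/128.9 + 201 ≈ 251.00 → 251.
Site H: 852.8 lies in 792.7–874.1, so I_lo=301, I_hi=500, C_lo=792.7, C_hi=874.1.
(500−301)/(874.1−792.7) × (852.8−792.7) + 301 = 199/81.4 × 60.1 + 301 ≈ 447.93 → 448.
Site F 193.0: bracket 84.9–269.6 → index 51–100; slope 49/184.7, offset 108.1.
AQI = 51 + 49/184.7·108.1 ≈ 79.68 ⇒ 80.
Site A 793.1: bracket 792.7–874.1 → index 301–500; slope 199/81.4, offset 0.4.
AQI = 301 + 199/81.4·0.4 ≈ 301.98 ⇒ 302.
AQIs: Site L=251, Site H=448, Site F=80, Site A=302. Site L (251) − Site F (80) = 171.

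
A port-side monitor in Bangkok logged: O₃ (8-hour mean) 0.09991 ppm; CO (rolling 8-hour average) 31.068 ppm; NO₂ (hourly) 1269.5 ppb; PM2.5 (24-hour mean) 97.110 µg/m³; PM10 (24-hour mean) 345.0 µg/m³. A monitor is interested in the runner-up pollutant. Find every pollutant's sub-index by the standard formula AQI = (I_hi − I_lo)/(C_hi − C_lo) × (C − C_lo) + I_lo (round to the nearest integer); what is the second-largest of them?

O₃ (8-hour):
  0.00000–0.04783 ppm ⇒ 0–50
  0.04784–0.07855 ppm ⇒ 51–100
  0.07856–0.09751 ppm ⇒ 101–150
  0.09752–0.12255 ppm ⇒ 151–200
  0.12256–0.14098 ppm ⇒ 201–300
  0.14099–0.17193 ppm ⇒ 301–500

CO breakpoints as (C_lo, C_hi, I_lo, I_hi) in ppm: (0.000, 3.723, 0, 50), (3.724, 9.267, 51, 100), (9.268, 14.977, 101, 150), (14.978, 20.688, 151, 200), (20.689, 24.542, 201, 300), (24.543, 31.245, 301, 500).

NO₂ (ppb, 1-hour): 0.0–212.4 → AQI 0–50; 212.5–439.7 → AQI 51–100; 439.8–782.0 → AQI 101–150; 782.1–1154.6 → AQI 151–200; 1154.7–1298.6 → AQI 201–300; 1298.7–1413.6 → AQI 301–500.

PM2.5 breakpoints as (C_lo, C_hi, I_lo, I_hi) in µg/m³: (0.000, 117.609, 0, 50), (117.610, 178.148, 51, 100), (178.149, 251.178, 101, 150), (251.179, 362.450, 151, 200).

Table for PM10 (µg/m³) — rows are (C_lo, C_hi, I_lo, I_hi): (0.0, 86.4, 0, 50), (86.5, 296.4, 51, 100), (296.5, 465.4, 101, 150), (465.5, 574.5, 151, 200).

280

O₃: 0.09991 ∈ [0.09752, 0.12255] ↔ index [151, 200].
151 + (0.09991−0.09752)·(200−151)/(0.12255−0.09752) = 151 + 0.00239·49/0.02503 ≈ 155.68, so AQI = 156.
CO 31.068: bracket 24.543–31.245 → index 301–500; slope 199/6.702, offset 6.525.
AQI = 301 + 199/6.702·6.525 ≈ 494.74 ⇒ 495.
NO₂: row 1154.7–1298.6 (AQI 201–300). (300−201)·(1269.5−1154.7)/(1298.6−1154.7) + 201 = 99·114.8/143.9 + 201 ≈ 279.98 → 280.
PM2.5: 97.110 ∈ [0.000, 117.609] ↔ index [0, 50].
0 + (97.110−0.000)·(50−0)/(117.609−0.000) = 0 + 97.110·50/117.609 ≈ 41.29, so AQI = 41.
PM10: row 296.5–465.4 (AQI 101–150). (150−101)·(345.0−296.5)/(465.4−296.5) + 101 = 49·48.5/168.9 + 101 ≈ 115.07 → 115.
Sub-indices: O₃→156, CO→495, NO₂→280, PM2.5→41, PM10→115. Ranked high→low: 495, 280, 156, 115, 41. Second-highest sub-index = 280.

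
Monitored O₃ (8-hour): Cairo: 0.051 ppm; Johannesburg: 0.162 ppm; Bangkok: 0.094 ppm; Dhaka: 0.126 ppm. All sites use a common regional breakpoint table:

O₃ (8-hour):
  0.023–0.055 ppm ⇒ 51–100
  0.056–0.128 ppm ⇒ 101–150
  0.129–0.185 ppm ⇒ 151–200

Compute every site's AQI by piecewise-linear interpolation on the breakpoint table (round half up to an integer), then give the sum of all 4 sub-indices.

550

Cairo: row 0.023–0.055 (AQI 51–100). (100−51)·(0.051−0.023)/(0.055−0.023) + 51 = 49·0.028/0.032 + 51 ≈ 93.88 → 94.
Johannesburg: row 0.129–0.185 (AQI 151–200). (200−151)·(0.162−0.129)/(0.185−0.129) + 151 = 49·0.033/0.056 + 151 ≈ 179.88 → 180.
Bangkok: 0.094 lies in 0.056–0.128, so I_lo=101, I_hi=150, C_lo=0.056, C_hi=0.128.
(150−101)/(0.128−0.056) × (0.094−0.056) + 101 = 49/0.072 × 0.038 + 101 ≈ 126.86 → 127.
Dhaka: 0.126 ∈ [0.056, 0.128] ↔ index [101, 150].
101 + (0.126−0.056)·(150−101)/(0.128−0.056) = 101 + 0.070·49/0.072 ≈ 148.64, so AQI = 149.
AQIs: Cairo=94, Johannesburg=180, Bangkok=127, Dhaka=149. Sum = 94 + 180 + 127 + 149 = 550.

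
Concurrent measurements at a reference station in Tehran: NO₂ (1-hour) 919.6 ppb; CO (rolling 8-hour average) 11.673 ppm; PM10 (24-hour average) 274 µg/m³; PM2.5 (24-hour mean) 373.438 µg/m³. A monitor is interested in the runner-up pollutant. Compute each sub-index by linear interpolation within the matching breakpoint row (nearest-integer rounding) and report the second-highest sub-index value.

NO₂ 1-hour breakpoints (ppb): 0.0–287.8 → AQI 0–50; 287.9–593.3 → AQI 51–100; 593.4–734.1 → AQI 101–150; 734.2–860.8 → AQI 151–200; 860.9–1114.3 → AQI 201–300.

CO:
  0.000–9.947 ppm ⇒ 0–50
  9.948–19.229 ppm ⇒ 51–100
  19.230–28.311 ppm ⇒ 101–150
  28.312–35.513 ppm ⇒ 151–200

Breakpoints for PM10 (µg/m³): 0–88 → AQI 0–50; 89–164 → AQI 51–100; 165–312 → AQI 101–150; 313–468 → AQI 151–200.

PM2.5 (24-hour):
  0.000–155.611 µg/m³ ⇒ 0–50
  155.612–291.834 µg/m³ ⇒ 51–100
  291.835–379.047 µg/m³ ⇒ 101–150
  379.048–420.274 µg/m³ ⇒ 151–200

147

NO₂: row 860.9–1114.3 (AQI 201–300). (300−201)·(919.6−860.9)/(1114.3−860.9) + 201 = 99·58.7/253.4 + 201 ≈ 223.93 → 224.
CO: 11.673 lies in 9.948–19.229, so I_lo=51, I_hi=100, C_lo=9.948, C_hi=19.229.
(100−51)/(19.229−9.948) × (11.673−9.948) + 51 = 49/9.281 × 1.725 + 51 ≈ 60.11 → 60.
PM10: 274 lies in 165–312, so I_lo=101, I_hi=150, C_lo=165, C_hi=312.
(150−101)/(312−165) × (274−165) + 101 = 49/147 × 109 + 101 ≈ 137.33 → 137.
PM2.5 373.438: bracket 291.835–379.047 → index 101–150; slope 49/87.212, offset 81.603.
AQI = 101 + 49/87.212·81.603 ≈ 146.85 ⇒ 147.
Sub-indices: NO₂→224, CO→60, PM10→137, PM2.5→147. Ranked high→low: 224, 147, 137, 60. Second-highest sub-index = 147.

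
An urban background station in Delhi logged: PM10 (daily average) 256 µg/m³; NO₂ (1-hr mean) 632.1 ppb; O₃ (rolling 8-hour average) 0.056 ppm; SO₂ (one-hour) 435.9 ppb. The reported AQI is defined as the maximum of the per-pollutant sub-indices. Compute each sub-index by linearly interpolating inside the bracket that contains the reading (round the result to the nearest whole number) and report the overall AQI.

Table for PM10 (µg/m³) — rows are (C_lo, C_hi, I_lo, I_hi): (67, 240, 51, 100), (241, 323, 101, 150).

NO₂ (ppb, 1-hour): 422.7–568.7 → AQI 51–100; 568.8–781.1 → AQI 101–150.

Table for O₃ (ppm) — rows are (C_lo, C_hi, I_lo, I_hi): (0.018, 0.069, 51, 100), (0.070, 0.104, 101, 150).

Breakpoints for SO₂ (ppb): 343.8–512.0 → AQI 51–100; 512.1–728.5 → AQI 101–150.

PM10 256: bracket 241–323 → index 101–150; slope 49/82, offset 15.
AQI = 101 + 49/82·15 ≈ 109.96 ⇒ 110.
NO₂ 632.1: bracket 568.8–781.1 → index 101–150; slope 49/212.3, offset 63.3.
AQI = 101 + 49/212.3·63.3 ≈ 115.61 ⇒ 116.
O₃: row 0.018–0.069 (AQI 51–100). (100−51)·(0.056−0.018)/(0.069−0.018) + 51 = 49·0.038/0.051 + 51 ≈ 87.51 → 88.
SO₂: 435.9 ∈ [343.8, 512.0] ↔ index [51, 100].
51 + (435.9−343.8)·(100−51)/(512.0−343.8) = 51 + 92.1·49/168.2 ≈ 77.83, so AQI = 78.
Sub-indices: PM10→110, NO₂→116, O₃→88, SO₂→78. Overall AQI = max = 116; dominant pollutant is NO₂.

116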